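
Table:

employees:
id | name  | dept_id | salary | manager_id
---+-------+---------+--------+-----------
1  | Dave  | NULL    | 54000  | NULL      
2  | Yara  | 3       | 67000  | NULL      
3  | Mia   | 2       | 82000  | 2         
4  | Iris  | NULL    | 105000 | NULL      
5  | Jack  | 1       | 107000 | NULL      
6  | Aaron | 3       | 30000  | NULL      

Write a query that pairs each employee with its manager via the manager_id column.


This is a self-join: employees is joined to a second copy of itself, matching each row's manager_id to another row's id. Use LEFT JOIN so rows with manager_id=NULL are kept.
  - employee 1 (Dave): manager_id=NULL -> NULL
  - employee 2 (Yara): manager_id=NULL -> NULL
  - employee 3 (Mia): manager_id=2 -> Yara
  - employee 4 (Iris): manager_id=NULL -> NULL
  - employee 5 (Jack): manager_id=NULL -> NULL
  - employee 6 (Aaron): manager_id=NULL -> NULL

SQL:
SELECT a.name AS item, b.name AS manager
FROM employees a
LEFT JOIN employees b ON a.manager_id = b.id

Result:
item  | manager
------+--------
Dave  | NULL   
Yara  | NULL   
Mia   | Yara   
Iris  | NULL   
Jack  | NULL   
Aaron | NULL   


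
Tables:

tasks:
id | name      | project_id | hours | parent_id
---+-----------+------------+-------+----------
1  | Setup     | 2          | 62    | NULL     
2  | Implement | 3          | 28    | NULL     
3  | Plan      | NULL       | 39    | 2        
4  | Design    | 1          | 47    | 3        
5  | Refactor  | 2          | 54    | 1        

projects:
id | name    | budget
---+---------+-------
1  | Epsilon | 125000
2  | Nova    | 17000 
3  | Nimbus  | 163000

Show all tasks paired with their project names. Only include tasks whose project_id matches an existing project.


INNER JOIN keeps only tasks rows whose project_id matches an id in projects. Walk through each task:
  - task 1 (Setup): project_id=2 -> matches Nova
  - task 2 (Implement): project_id=3 -> matches Nimbus
  - task 3 (Plan): project_id=NULL, no match -> dropped
  - task 4 (Design): project_id=1 -> matches Epsilon
  - task 5 (Refactor): project_id=2 -> matches Nova
So 1 of 5 rows is dropped.

SQL:
SELECT a.name, b.name AS project
FROM tasks a
INNER JOIN projects b ON a.project_id = b.id

Result:
name      | project
----------+--------
Setup     | Nova   
Implement | Nimbus 
Design    | Epsilon
Refactor  | Nova   


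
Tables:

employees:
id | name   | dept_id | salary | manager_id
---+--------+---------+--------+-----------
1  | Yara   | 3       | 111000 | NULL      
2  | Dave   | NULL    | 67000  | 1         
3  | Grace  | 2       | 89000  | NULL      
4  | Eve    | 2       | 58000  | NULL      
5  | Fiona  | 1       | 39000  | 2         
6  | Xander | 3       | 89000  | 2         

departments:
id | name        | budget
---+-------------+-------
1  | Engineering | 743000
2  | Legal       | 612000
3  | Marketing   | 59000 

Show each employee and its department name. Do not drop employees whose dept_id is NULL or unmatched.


LEFT JOIN keeps every row from employees (the left table); where dept_id has no match in departments, the department columns become NULL. Walk through each employee:
  - employee 1 (Yara): dept_id=3 -> matches Marketing
  - employee 2 (Dave): dept_id=NULL, no match -> kept with NULL
  - employee 3 (Grace): dept_id=2 -> matches Legal
  - employee 4 (Eve): dept_id=2 -> matches Legal
  - employee 5 (Fiona): dept_id=1 -> matches Engineering
  - employee 6 (Xander): dept_id=3 -> matches Marketing
All 6 rows appear; 1 has NULL department.

SQL:
SELECT a.name, b.name AS department
FROM employees a
LEFT JOIN departments b ON a.dept_id = b.id

Result:
name   | department 
-------+------------
Yara   | Marketing  
Dave   | NULL       
Grace  | Legal      
Eve    | Legal      
Fiona  | Engineering
Xander | Marketing  


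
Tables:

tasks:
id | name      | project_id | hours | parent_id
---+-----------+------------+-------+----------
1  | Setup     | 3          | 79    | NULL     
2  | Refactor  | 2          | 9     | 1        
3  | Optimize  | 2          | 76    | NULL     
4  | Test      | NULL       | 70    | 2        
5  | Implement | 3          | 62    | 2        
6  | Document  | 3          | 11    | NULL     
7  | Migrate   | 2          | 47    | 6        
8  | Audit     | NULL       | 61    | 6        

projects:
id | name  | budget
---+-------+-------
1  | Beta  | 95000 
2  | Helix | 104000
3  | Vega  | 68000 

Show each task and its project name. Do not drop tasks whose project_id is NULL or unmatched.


LEFT JOIN keeps every row from tasks (the left table); where project_id has no match in projects, the project columns become NULL. Walk through each task:
  - task 1 (Setup): project_id=3 -> matches Vega
  - task 2 (Refactor): project_id=2 -> matches Helix
  - task 3 (Optimize): project_id=2 -> matches Helix
  - task 4 (Test): project_id=NULL, no match -> kept with NULL
  - task 5 (Implement): project_id=3 -> matches Vega
  - task 6 (Document): project_id=3 -> matches Vega
  - task 7 (Migrate): project_id=2 -> matches Helix
  - task 8 (Audit): project_id=NULL, no match -> kept with NULL
All 8 rows appear; 2 have NULL project.

SQL:
SELECT a.name, b.name AS project
FROM tasks a
LEFT JOIN projects b ON a.project_id = b.id

Result:
name      | project
----------+--------
Setup     | Vega   
Refactor  | Helix  
Optimize  | Helix  
Test      | NULL   
Implement | Vega   
Document  | Vega   
Migrate   | Helix  
Audit     | NULL   


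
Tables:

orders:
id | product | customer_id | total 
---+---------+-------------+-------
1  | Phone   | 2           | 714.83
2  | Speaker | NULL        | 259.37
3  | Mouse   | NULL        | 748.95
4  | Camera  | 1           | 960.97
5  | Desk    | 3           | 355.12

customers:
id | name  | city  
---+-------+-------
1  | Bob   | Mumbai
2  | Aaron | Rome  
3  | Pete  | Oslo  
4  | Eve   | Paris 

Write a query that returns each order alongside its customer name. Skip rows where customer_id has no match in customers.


INNER JOIN keeps only orders rows whose customer_id matches an id in customers. Walk through each order:
  - order 1 (Phone): customer_id=2 -> matches Aaron
  - order 2 (Speaker): customer_id=NULL, no match -> dropped
  - order 3 (Mouse): customer_id=NULL, no match -> dropped
  - order 4 (Camera): customer_id=1 -> matches Bob
  - order 5 (Desk): customer_id=3 -> matches Pete
So 2 of 5 rows are dropped.

SQL:
SELECT a.product, b.name AS customer
FROM orders a
INNER JOIN customers b ON a.customer_id = b.id

Result:
product | customer
--------+---------
Phone   | Aaron   
Camera  | Bob     
Desk    | Pete    


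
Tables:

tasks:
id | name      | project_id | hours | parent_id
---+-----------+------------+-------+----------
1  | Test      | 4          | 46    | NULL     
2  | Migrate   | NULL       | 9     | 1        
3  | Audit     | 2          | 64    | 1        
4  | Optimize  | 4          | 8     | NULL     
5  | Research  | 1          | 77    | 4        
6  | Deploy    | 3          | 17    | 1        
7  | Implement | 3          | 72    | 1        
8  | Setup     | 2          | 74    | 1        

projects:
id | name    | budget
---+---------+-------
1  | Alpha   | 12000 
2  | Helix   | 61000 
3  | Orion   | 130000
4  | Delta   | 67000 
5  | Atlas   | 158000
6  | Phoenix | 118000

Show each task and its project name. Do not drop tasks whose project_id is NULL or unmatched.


LEFT JOIN keeps every row from tasks (the left table); where project_id has no match in projects, the project columns become NULL. Walk through each task:
  - task 1 (Test): project_id=4 -> matches Delta
  - task 2 (Migrate): project_id=NULL, no match -> kept with NULL
  - task 3 (Audit): project_id=2 -> matches Helix
  - task 4 (Optimize): project_id=4 -> matches Delta
  - task 5 (Research): project_id=1 -> matches Alpha
  - task 6 (Deploy): project_id=3 -> matches Orion
  - task 7 (Implement): project_id=3 -> matches Orion
  - task 8 (Setup): project_id=2 -> matches Helix
All 8 rows appear; 1 has NULL project.

SQL:
SELECT a.name, b.name AS project
FROM tasks a
LEFT JOIN projects b ON a.project_id = b.id

Result:
name      | project
----------+--------
Test      | Delta  
Migrate   | NULL   
Audit     | Helix  
Optimize  | Delta  
Research  | Alpha  
Deploy    | Orion  
Implement | Orion  
Setup     | Helix  


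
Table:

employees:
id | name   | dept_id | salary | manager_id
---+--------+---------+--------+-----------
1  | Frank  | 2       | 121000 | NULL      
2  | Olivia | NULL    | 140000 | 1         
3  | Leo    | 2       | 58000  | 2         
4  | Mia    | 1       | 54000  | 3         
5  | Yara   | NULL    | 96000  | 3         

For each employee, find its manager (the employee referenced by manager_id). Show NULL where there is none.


This is a self-join: employees is joined to a second copy of itself, matching each row's manager_id to another row's id. Use LEFT JOIN so rows with manager_id=NULL are kept.
  - employee 1 (Frank): manager_id=NULL -> NULL
  - employee 2 (Olivia): manager_id=1 -> Frank
  - employee 3 (Leo): manager_id=2 -> Olivia
  - employee 4 (Mia): manager_id=3 -> Leo
  - employee 5 (Yara): manager_id=3 -> Leo

SQL:
SELECT a.name AS item, b.name AS manager
FROM employees a
LEFT JOIN employees b ON a.manager_id = b.id

Result:
item   | manager
-------+--------
Frank  | NULL   
Olivia | Frank  
Leo    | Olivia 
Mia    | Leo    
Yara   | Leo    


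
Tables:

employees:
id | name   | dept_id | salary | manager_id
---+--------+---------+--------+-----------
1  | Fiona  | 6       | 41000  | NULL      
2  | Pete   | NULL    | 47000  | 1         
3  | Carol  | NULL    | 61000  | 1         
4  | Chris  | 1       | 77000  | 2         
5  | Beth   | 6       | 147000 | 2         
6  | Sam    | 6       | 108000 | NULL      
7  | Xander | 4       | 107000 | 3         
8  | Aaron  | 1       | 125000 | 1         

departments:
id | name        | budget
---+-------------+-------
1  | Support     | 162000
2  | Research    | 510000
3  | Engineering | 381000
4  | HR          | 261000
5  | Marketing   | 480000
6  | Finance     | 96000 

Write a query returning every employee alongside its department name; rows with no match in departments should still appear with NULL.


LEFT JOIN keeps every row from employees (the left table); where dept_id has no match in departments, the department columns become NULL. Walk through each employee:
  - employee 1 (Fiona): dept_id=6 -> matches Finance
  - employee 2 (Pete): dept_id=NULL, no match -> kept with NULL
  - employee 3 (Carol): dept_id=NULL, no match -> kept with NULL
  - employee 4 (Chris): dept_id=1 -> matches Support
  - employee 5 (Beth): dept_id=6 -> matches Finance
  - employee 6 (Sam): dept_id=6 -> matches Finance
  - employee 7 (Xander): dept_id=4 -> matches HR
  - employee 8 (Aaron): dept_id=1 -> matches Support
All 8 rows appear; 2 have NULL department.

SQL:
SELECT a.name, b.name AS department
FROM employees a
LEFT JOIN departments b ON a.dept_id = b.id

Result:
name   | department
-------+-----------
Fiona  | Finance   
Pete   | NULL      
Carol  | NULL      
Chris  | Support   
Beth   | Finance   
Sam    | Finance   
Xander | HR        
Aaron  | Support   


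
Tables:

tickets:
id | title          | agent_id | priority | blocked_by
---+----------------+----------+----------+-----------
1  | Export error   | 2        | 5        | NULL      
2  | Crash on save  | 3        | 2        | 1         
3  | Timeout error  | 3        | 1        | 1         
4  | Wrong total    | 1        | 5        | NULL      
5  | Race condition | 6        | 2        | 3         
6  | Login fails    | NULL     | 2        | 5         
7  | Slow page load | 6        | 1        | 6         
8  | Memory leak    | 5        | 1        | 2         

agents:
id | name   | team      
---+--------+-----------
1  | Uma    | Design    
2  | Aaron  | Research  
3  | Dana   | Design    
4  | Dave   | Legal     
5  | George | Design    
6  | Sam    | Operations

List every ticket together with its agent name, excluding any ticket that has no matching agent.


INNER JOIN keeps only tickets rows whose agent_id matches an id in agents. Walk through each ticket:
  - ticket 1 (Export error): agent_id=2 -> matches Aaron
  - ticket 2 (Crash on save): agent_id=3 -> matches Dana
  - ticket 3 (Timeout error): agent_id=3 -> matches Dana
  - ticket 4 (Wrong total): agent_id=1 -> matches Uma
  - ticket 5 (Race condition): agent_id=6 -> matches Sam
  - ticket 6 (Login fails): agent_id=NULL, no match -> dropped
  - ticket 7 (Slow page load): agent_id=6 -> matches Sam
  - ticket 8 (Memory leak): agent_id=5 -> matches George
So 1 of 8 rows is dropped.

SQL:
SELECT a.title, b.name AS agent
FROM tickets a
INNER JOIN agents b ON a.agent_id = b.id

Result:
title          | agent 
---------------+-------
Export error   | Aaron 
Crash on save  | Dana  
Timeout error  | Dana  
Wrong total    | Uma   
Race condition | Sam   
Slow page load | Sam   
Memory leak    | George


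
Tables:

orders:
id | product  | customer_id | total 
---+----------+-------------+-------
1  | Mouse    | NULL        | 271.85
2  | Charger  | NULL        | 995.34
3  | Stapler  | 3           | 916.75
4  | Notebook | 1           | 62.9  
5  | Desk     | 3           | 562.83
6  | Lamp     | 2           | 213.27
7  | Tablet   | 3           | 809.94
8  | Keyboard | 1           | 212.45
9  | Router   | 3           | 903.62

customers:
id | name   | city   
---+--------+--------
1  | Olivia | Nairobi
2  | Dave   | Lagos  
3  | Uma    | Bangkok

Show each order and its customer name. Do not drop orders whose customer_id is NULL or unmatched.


LEFT JOIN keeps every row from orders (the left table); where customer_id has no match in customers, the customer columns become NULL. Walk through each order:
  - order 1 (Mouse): customer_id=NULL, no match -> kept with NULL
  - order 2 (Charger): customer_id=NULL, no match -> kept with NULL
  - order 3 (Stapler): customer_id=3 -> matches Uma
  - order 4 (Notebook): customer_id=1 -> matches Olivia
  - order 5 (Desk): customer_id=3 -> matches Uma
  - order 6 (Lamp): customer_id=2 -> matches Dave
  - order 7 (Tablet): customer_id=3 -> matches Uma
  - order 8 (Keyboard): customer_id=1 -> matches Olivia
  - order 9 (Router): customer_id=3 -> matches Uma
All 9 rows appear; 2 have NULL customer.

SQL:
SELECT a.product, b.name AS customer
FROM orders a
LEFT JOIN customers b ON a.customer_id = b.id

Result:
product  | customer
---------+---------
Mouse    | NULL    
Charger  | NULL    
Stapler  | Uma     
Notebook | Olivia  
Desk     | Uma     
Lamp     | Dave    
Tablet   | Uma     
Keyboard | Olivia  
Router   | Uma     


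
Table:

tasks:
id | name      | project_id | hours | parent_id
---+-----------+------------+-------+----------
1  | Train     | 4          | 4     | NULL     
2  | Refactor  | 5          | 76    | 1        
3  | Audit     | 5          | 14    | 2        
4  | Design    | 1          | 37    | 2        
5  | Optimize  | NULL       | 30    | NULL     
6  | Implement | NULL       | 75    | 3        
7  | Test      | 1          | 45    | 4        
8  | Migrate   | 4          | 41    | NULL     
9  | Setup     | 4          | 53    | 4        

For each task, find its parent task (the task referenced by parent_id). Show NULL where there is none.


This is a self-join: tasks is joined to a second copy of itself, matching each row's parent_id to another row's id. Use LEFT JOIN so rows with parent_id=NULL are kept.
  - task 1 (Train): parent_id=NULL -> NULL
  - task 2 (Refactor): parent_id=1 -> Train
  - task 3 (Audit): parent_id=2 -> Refactor
  - task 4 (Design): parent_id=2 -> Refactor
  - task 5 (Optimize): parent_id=NULL -> NULL
  - task 6 (Implement): parent_id=3 -> Audit
  - task 7 (Test): parent_id=4 -> Design
  - task 8 (Migrate): parent_id=NULL -> NULL
  - task 9 (Setup): parent_id=4 -> Design

SQL:
SELECT a.name AS item, b.name AS parent
FROM tasks a
LEFT JOIN tasks b ON a.parent_id = b.id

Result:
item      | parent  
----------+---------
Train     | NULL    
Refactor  | Train   
Audit     | Refactor
Design    | Refactor
Optimize  | NULL    
Implement | Audit   
Test      | Design  
Migrate   | NULL    
Setup     | Design  


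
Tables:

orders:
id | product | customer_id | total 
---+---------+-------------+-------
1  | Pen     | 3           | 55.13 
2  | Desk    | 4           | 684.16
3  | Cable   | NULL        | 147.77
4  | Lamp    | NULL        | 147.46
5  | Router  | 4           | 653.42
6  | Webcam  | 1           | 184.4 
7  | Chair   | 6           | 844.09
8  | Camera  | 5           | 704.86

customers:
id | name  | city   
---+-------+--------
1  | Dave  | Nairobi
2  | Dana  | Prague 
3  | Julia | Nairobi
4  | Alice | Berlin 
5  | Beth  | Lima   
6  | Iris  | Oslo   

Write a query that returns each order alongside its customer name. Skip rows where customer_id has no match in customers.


INNER JOIN keeps only orders rows whose customer_id matches an id in customers. Walk through each order:
  - order 1 (Pen): customer_id=3 -> matches Julia
  - order 2 (Desk): customer_id=4 -> matches Alice
  - order 3 (Cable): customer_id=NULL, no match -> dropped
  - order 4 (Lamp): customer_id=NULL, no match -> dropped
  - order 5 (Router): customer_id=4 -> matches Alice
  - order 6 (Webcam): customer_id=1 -> matches Dave
  - order 7 (Chair): customer_id=6 -> matches Iris
  - order 8 (Camera): customer_id=5 -> matches Beth
So 2 of 8 rows are dropped.

SQL:
SELECT a.product, b.name AS customer
FROM orders a
INNER JOIN customers b ON a.customer_id = b.id

Result:
product | customer
--------+---------
Pen     | Julia   
Desk    | Alice   
Router  | Alice   
Webcam  | Dave    
Chair   | Iris    
Camera  | Beth    


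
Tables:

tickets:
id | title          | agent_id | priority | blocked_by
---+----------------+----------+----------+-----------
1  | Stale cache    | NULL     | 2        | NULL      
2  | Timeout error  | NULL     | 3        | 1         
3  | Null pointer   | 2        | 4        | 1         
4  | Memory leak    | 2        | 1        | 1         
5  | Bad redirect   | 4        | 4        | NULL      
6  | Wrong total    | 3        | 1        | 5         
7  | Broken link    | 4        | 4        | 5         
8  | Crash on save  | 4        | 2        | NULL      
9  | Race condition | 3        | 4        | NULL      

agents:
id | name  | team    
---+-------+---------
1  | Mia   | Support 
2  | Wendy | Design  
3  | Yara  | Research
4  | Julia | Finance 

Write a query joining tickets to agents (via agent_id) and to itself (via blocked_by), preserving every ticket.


Two LEFT JOINs from the same base table tickets: one to agents via agent_id, one to tickets itself via blocked_by. Both are LEFT so every ticket is preserved.
Match against agents:
  - ticket 1 (Stale cache): agent_id=NULL, no match -> kept with NULL
  - ticket 2 (Timeout error): agent_id=NULL, no match -> kept with NULL
  - ticket 3 (Null pointer): agent_id=2 -> matches Wendy
  - ticket 4 (Memory leak): agent_id=2 -> matches Wendy
  - ticket 5 (Bad redirect): agent_id=4 -> matches Julia
  - ticket 6 (Wrong total): agent_id=3 -> matches Yara
  - ticket 7 (Broken link): agent_id=4 -> matches Julia
  - ticket 8 (Crash on save): agent_id=4 -> matches Julia
  - ticket 9 (Race condition): agent_id=3 -> matches Yara
Match against tickets (self):
  - ticket 1 (Stale cache): blocked_by=NULL -> NULL
  - ticket 2 (Timeout error): blocked_by=1 -> Stale cache
  - ticket 3 (Null pointer): blocked_by=1 -> Stale cache
  - ticket 4 (Memory leak): blocked_by=1 -> Stale cache
  - ticket 5 (Bad redirect): blocked_by=NULL -> NULL
  - ticket 6 (Wrong total): blocked_by=5 -> Bad redirect
  - ticket 7 (Broken link): blocked_by=5 -> Bad redirect
  - ticket 8 (Crash on save): blocked_by=NULL -> NULL
  - ticket 9 (Race condition): blocked_by=NULL -> NULL

SQL:
SELECT a.title, b.name AS agent, c.title AS blocked_by
FROM tickets a
LEFT JOIN agents b ON a.agent_id = b.id
LEFT JOIN tickets c ON a.blocked_by = c.id

Result:
title          | agent | blocked_by  
---------------+-------+-------------
Stale cache    | NULL  | NULL        
Timeout error  | NULL  | Stale cache 
Null pointer   | Wendy | Stale cache 
Memory leak    | Wendy | Stale cache 
Bad redirect   | Julia | NULL        
Wrong total    | Yara  | Bad redirect
Broken link    | Julia | Bad redirect
Crash on save  | Julia | NULL        
Race condition | Yara  | NULL        


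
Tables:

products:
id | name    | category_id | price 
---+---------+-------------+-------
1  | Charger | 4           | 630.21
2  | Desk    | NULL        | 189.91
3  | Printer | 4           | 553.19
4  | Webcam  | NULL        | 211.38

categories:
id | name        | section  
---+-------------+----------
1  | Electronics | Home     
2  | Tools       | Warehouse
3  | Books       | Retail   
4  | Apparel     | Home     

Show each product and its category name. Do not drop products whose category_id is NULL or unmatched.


LEFT JOIN keeps every row from products (the left table); where category_id has no match in categories, the category columns become NULL. Walk through each product:
  - product 1 (Charger): category_id=4 -> matches Apparel
  - product 2 (Desk): category_id=NULL, no match -> kept with NULL
  - product 3 (Printer): category_id=4 -> matches Apparel
  - product 4 (Webcam): category_id=NULL, no match -> kept with NULL
All 4 rows appear; 2 have NULL category.

SQL:
SELECT a.name, b.name AS category
FROM products a
LEFT JOIN categories b ON a.category_id = b.id

Result:
name    | category
--------+---------
Charger | Apparel 
Desk    | NULL    
Printer | Apparel 
Webcam  | NULL    


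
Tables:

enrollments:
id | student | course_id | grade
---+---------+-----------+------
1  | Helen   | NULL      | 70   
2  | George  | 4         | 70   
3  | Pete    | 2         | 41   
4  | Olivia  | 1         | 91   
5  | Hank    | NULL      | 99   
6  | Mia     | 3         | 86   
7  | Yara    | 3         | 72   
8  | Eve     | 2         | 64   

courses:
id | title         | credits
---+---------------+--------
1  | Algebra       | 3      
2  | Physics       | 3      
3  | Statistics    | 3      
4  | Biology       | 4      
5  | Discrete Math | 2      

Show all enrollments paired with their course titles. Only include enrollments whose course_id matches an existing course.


INNER JOIN keeps only enrollments rows whose course_id matches an id in courses. Walk through each enrollment:
  - enrollment 1 (Helen): course_id=NULL, no match -> dropped
  - enrollment 2 (George): course_id=4 -> matches Biology
  - enrollment 3 (Pete): course_id=2 -> matches Physics
  - enrollment 4 (Olivia): course_id=1 -> matches Algebra
  - enrollment 5 (Hank): course_id=NULL, no match -> dropped
  - enrollment 6 (Mia): course_id=3 -> matches Statistics
  - enrollment 7 (Yara): course_id=3 -> matches Statistics
  - enrollment 8 (Eve): course_id=2 -> matches Physics
So 2 of 8 rows are dropped.

SQL:
SELECT a.student, b.title AS course
FROM enrollments a
INNER JOIN courses b ON a.course_id = b.id

Result:
student | course    
--------+-----------
George  | Biology   
Pete    | Physics   
Olivia  | Algebra   
Mia     | Statistics
Yara    | Statistics
Eve     | Physics   


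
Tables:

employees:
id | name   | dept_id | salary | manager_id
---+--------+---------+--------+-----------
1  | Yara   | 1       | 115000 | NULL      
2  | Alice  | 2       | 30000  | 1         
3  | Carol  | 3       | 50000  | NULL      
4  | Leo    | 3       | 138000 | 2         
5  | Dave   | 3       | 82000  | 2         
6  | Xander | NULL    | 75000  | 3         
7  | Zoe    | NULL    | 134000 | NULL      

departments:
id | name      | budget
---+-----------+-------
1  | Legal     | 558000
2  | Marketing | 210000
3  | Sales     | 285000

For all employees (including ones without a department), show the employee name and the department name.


LEFT JOIN keeps every row from employees (the left table); where dept_id has no match in departments, the department columns become NULL. Walk through each employee:
  - employee 1 (Yara): dept_id=1 -> matches Legal
  - employee 2 (Alice): dept_id=2 -> matches Marketing
  - employee 3 (Carol): dept_id=3 -> matches Sales
  - employee 4 (Leo): dept_id=3 -> matches Sales
  - employee 5 (Dave): dept_id=3 -> matches Sales
  - employee 6 (Xander): dept_id=NULL, no match -> kept with NULL
  - employee 7 (Zoe): dept_id=NULL, no match -> kept with NULL
All 7 rows appear; 2 have NULL department.

SQL:
SELECT a.name, b.name AS department
FROM employees a
LEFT JOIN departments b ON a.dept_id = b.id

Result:
name   | department
-------+-----------
Yara   | Legal     
Alice  | Marketing 
Carol  | Sales     
Leo    | Sales     
Dave   | Sales     
Xander | NULL      
Zoe    | NULL      


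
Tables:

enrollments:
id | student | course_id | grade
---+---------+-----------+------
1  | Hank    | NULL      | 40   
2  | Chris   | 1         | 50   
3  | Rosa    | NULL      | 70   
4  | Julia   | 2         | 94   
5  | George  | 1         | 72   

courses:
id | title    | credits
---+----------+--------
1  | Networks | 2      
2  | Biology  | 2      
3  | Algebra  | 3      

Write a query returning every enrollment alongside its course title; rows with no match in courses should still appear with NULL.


LEFT JOIN keeps every row from enrollments (the left table); where course_id has no match in courses, the course columns become NULL. Walk through each enrollment:
  - enrollment 1 (Hank): course_id=NULL, no match -> kept with NULL
  - enrollment 2 (Chris): course_id=1 -> matches Networks
  - enrollment 3 (Rosa): course_id=NULL, no match -> kept with NULL
  - enrollment 4 (Julia): course_id=2 -> matches Biology
  - enrollment 5 (George): course_id=1 -> matches Networks
All 5 rows appear; 2 have NULL course.

SQL:
SELECT a.student, b.title AS course
FROM enrollments a
LEFT JOIN courses b ON a.course_id = b.id

Result:
student | course  
--------+---------
Hank    | NULL    
Chris   | Networks
Rosa    | NULL    
Julia   | Biology 
George  | Networks


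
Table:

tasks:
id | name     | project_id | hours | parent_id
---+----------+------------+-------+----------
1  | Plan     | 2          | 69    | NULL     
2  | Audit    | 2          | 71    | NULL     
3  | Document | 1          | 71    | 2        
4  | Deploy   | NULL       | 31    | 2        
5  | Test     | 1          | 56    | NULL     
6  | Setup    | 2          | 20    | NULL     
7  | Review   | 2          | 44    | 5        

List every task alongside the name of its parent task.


This is a self-join: tasks is joined to a second copy of itself, matching each row's parent_id to another row's id. Use LEFT JOIN so rows with parent_id=NULL are kept.
  - task 1 (Plan): parent_id=NULL -> NULL
  - task 2 (Audit): parent_id=NULL -> NULL
  - task 3 (Document): parent_id=2 -> Audit
  - task 4 (Deploy): parent_id=2 -> Audit
  - task 5 (Test): parent_id=NULL -> NULL
  - task 6 (Setup): parent_id=NULL -> NULL
  - task 7 (Review): parent_id=5 -> Test

SQL:
SELECT a.name AS item, b.name AS parent
FROM tasks a
LEFT JOIN tasks b ON a.parent_id = b.id

Result:
item     | parent
---------+-------
Plan     | NULL  
Audit    | NULL  
Document | Audit 
Deploy   | Audit 
Test     | NULL  
Setup    | NULL  
Review   | Test  


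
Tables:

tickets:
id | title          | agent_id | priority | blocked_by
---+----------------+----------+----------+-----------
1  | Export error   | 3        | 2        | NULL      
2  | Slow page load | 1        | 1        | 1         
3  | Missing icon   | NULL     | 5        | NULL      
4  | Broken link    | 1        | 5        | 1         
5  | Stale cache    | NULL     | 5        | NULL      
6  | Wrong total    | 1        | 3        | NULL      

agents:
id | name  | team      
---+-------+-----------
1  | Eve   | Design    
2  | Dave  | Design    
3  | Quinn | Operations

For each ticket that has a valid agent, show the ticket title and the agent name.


INNER JOIN keeps only tickets rows whose agent_id matches an id in agents. Walk through each ticket:
  - ticket 1 (Export error): agent_id=3 -> matches Quinn
  - ticket 2 (Slow page load): agent_id=1 -> matches Eve
  - ticket 3 (Missing icon): agent_id=NULL, no match -> dropped
  - ticket 4 (Broken link): agent_id=1 -> matches Eve
  - ticket 5 (Stale cache): agent_id=NULL, no match -> dropped
  - ticket 6 (Wrong total): agent_id=1 -> matches Eve
So 2 of 6 rows are dropped.

SQL:
SELECT a.title, b.name AS agent
FROM tickets a
INNER JOIN agents b ON a.agent_id = b.id

Result:
title          | agent
---------------+------
Export error   | Quinn
Slow page load | Eve  
Broken link    | Eve  
Wrong total    | Eve  


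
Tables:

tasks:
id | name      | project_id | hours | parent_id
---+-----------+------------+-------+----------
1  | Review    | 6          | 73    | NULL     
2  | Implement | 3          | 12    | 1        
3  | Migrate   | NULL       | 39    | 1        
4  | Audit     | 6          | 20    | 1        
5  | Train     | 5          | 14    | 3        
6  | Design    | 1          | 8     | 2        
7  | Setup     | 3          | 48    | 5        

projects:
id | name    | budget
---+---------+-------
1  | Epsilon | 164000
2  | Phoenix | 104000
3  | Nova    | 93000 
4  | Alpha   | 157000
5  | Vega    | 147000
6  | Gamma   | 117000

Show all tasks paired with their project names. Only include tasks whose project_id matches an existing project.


INNER JOIN keeps only tasks rows whose project_id matches an id in projects. Walk through each task:
  - task 1 (Review): project_id=6 -> matches Gamma
  - task 2 (Implement): project_id=3 -> matches Nova
  - task 3 (Migrate): project_id=NULL, no match -> dropped
  - task 4 (Audit): project_id=6 -> matches Gamma
  - task 5 (Train): project_id=5 -> matches Vega
  - task 6 (Design): project_id=1 -> matches Epsilon
  - task 7 (Setup): project_id=3 -> matches Nova
So 1 of 7 rows is dropped.

SQL:
SELECT a.name, b.name AS project
FROM tasks a
INNER JOIN projects b ON a.project_id = b.id

Result:
name      | project
----------+--------
Review    | Gamma  
Implement | Nova   
Audit     | Gamma  
Train     | Vega   
Design    | Epsilon
Setup     | Nova   


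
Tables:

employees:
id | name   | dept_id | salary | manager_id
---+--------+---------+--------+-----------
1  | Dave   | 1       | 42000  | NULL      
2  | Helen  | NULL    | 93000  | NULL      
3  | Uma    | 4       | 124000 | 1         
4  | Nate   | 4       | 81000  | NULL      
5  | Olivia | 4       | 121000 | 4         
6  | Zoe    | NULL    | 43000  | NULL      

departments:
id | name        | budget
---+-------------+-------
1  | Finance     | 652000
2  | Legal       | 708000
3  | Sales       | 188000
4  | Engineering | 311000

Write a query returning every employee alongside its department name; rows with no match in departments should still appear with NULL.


LEFT JOIN keeps every row from employees (the left table); where dept_id has no match in departments, the department columns become NULL. Walk through each employee:
  - employee 1 (Dave): dept_id=1 -> matches Finance
  - employee 2 (Helen): dept_id=NULL, no match -> kept with NULL
  - employee 3 (Uma): dept_id=4 -> matches Engineering
  - employee 4 (Nate): dept_id=4 -> matches Engineering
  - employee 5 (Olivia): dept_id=4 -> matches Engineering
  - employee 6 (Zoe): dept_id=NULL, no match -> kept with NULL
All 6 rows appear; 2 have NULL department.

SQL:
SELECT a.name, b.name AS department
FROM employees a
LEFT JOIN departments b ON a.dept_id = b.id

Result:
name   | department 
-------+------------
Dave   | Finance    
Helen  | NULL       
Uma    | Engineering
Nate   | Engineering
Olivia | Engineering
Zoe    | NULL       


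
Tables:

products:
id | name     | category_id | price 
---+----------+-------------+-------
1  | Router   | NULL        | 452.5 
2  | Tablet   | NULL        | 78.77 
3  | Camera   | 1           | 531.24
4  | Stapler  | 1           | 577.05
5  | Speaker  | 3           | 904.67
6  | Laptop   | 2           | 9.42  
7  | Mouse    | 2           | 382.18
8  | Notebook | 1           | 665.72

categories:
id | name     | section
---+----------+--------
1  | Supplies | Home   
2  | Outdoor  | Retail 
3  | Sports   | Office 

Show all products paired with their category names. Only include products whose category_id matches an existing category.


INNER JOIN keeps only products rows whose category_id matches an id in categories. Walk through each product:
  - product 1 (Router): category_id=NULL, no match -> dropped
  - product 2 (Tablet): category_id=NULL, no match -> dropped
  - product 3 (Camera): category_id=1 -> matches Supplies
  - product 4 (Stapler): category_id=1 -> matches Supplies
  - product 5 (Speaker): category_id=3 -> matches Sports
  - product 6 (Laptop): category_id=2 -> matches Outdoor
  - product 7 (Mouse): category_id=2 -> matches Outdoor
  - product 8 (Notebook): category_id=1 -> matches Supplies
So 2 of 8 rows are dropped.

SQL:
SELECT a.name, b.name AS category
FROM products a
INNER JOIN categories b ON a.category_id = b.id

Result:
name     | category
---------+---------
Camera   | Supplies
Stapler  | Supplies
Speaker  | Sports  
Laptop   | Outdoor 
Mouse    | Outdoor 
Notebook | Supplies


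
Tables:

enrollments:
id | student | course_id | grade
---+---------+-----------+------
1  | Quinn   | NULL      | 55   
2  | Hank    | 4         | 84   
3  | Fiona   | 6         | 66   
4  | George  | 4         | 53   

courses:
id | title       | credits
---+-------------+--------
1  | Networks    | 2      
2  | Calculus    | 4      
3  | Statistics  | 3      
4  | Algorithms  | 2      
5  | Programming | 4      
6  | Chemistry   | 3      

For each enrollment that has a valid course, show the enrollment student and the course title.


INNER JOIN keeps only enrollments rows whose course_id matches an id in courses. Walk through each enrollment:
  - enrollment 1 (Quinn): course_id=NULL, no match -> dropped
  - enrollment 2 (Hank): course_id=4 -> matches Algorithms
  - enrollment 3 (Fiona): course_id=6 -> matches Chemistry
  - enrollment 4 (George): course_id=4 -> matches Algorithms
So 1 of 4 rows is dropped.

SQL:
SELECT a.student, b.title AS course
FROM enrollments a
INNER JOIN courses b ON a.course_id = b.id

Result:
student | course    
--------+-----------
Hank    | Algorithms
Fiona   | Chemistry 
George  | Algorithms


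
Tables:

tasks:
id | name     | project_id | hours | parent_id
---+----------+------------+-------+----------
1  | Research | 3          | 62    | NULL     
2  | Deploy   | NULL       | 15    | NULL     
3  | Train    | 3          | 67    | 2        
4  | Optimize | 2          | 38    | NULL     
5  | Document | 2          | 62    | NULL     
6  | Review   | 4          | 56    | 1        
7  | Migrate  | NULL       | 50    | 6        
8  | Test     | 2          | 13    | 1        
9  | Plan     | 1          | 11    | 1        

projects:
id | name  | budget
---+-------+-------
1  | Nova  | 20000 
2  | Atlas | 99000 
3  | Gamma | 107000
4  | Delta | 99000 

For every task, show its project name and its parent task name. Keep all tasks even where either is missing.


Two LEFT JOINs from the same base table tasks: one to projects via project_id, one to tasks itself via parent_id. Both are LEFT so every task is preserved.
Match against projects:
  - task 1 (Research): project_id=3 -> matches Gamma
  - task 2 (Deploy): project_id=NULL, no match -> kept with NULL
  - task 3 (Train): project_id=3 -> matches Gamma
  - task 4 (Optimize): project_id=2 -> matches Atlas
  - task 5 (Document): project_id=2 -> matches Atlas
  - task 6 (Review): project_id=4 -> matches Delta
  - task 7 (Migrate): project_id=NULL, no match -> kept with NULL
  - task 8 (Test): project_id=2 -> matches Atlas
  - task 9 (Plan): project_id=1 -> matches Nova
Match against tasks (self):
  - task 1 (Research): parent_id=NULL -> NULL
  - task 2 (Deploy): parent_id=NULL -> NULL
  - task 3 (Train): parent_id=2 -> Deploy
  - task 4 (Optimize): parent_id=NULL -> NULL
  - task 5 (Document): parent_id=NULL -> NULL
  - task 6 (Review): parent_id=1 -> Research
  - task 7 (Migrate): parent_id=6 -> Review
  - task 8 (Test): parent_id=1 -> Research
  - task 9 (Plan): parent_id=1 -> Research

SQL:
SELECT a.name, b.name AS project, c.name AS parent
FROM tasks a
LEFT JOIN projects b ON a.project_id = b.id
LEFT JOIN tasks c ON a.parent_id = c.id

Result:
name     | project | parent  
---------+---------+---------
Research | Gamma   | NULL    
Deploy   | NULL    | NULL    
Train    | Gamma   | Deploy  
Optimize | Atlas   | NULL    
Document | Atlas   | NULL    
Review   | Delta   | Research
Migrate  | NULL    | Review  
Test     | Atlas   | Research
Plan     | Nova    | Research


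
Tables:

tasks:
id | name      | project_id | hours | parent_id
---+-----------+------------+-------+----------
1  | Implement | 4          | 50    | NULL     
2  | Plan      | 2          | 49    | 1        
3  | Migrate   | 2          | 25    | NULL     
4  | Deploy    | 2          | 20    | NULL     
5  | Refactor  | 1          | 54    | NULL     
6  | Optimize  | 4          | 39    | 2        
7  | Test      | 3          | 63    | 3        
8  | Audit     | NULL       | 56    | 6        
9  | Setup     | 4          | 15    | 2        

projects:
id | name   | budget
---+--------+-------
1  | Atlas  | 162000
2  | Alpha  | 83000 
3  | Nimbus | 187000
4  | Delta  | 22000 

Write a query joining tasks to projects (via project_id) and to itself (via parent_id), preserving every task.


Two LEFT JOINs from the same base table tasks: one to projects via project_id, one to tasks itself via parent_id. Both are LEFT so every task is preserved.
Match against projects:
  - task 1 (Implement): project_id=4 -> matches Delta
  - task 2 (Plan): project_id=2 -> matches Alpha
  - task 3 (Migrate): project_id=2 -> matches Alpha
  - task 4 (Deploy): project_id=2 -> matches Alpha
  - task 5 (Refactor): project_id=1 -> matches Atlas
  - task 6 (Optimize): project_id=4 -> matches Delta
  - task 7 (Test): project_id=3 -> matches Nimbus
  - task 8 (Audit): project_id=NULL, no match -> kept with NULL
  - task 9 (Setup): project_id=4 -> matches Delta
Match against tasks (self):
  - task 1 (Implement): parent_id=NULL -> NULL
  - task 2 (Plan): parent_id=1 -> Implement
  - task 3 (Migrate): parent_id=NULL -> NULL
  - task 4 (Deploy): parent_id=NULL -> NULL
  - task 5 (Refactor): parent_id=NULL -> NULL
  - task 6 (Optimize): parent_id=2 -> Plan
  - task 7 (Test): parent_id=3 -> Migrate
  - task 8 (Audit): parent_id=6 -> Optimize
  - task 9 (Setup): parent_id=2 -> Plan

SQL:
SELECT a.name, b.name AS project, c.name AS parent
FROM tasks a
LEFT JOIN projects b ON a.project_id = b.id
LEFT JOIN tasks c ON a.parent_id = c.id

Result:
name      | project | parent   
----------+---------+----------
Implement | Delta   | NULL     
Plan      | Alpha   | Implement
Migrate   | Alpha   | NULL     
Deploy    | Alpha   | NULL     
Refactor  | Atlas   | NULL     
Optimize  | Delta   | Plan     
Test      | Nimbus  | Migrate  
Audit     | NULL    | Optimize 
Setup     | Delta   | Plan     


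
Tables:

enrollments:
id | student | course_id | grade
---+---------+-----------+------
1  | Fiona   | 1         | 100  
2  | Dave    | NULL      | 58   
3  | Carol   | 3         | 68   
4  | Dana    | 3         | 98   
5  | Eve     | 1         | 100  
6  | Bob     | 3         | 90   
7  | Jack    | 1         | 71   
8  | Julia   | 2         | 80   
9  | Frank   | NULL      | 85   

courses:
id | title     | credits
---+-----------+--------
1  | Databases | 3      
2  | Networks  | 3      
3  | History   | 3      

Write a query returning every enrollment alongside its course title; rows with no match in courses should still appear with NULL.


LEFT JOIN keeps every row from enrollments (the left table); where course_id has no match in courses, the course columns become NULL. Walk through each enrollment:
  - enrollment 1 (Fiona): course_id=1 -> matches Databases
  - enrollment 2 (Dave): course_id=NULL, no match -> kept with NULL
  - enrollment 3 (Carol): course_id=3 -> matches History
  - enrollment 4 (Dana): course_id=3 -> matches History
  - enrollment 5 (Eve): course_id=1 -> matches Databases
  - enrollment 6 (Bob): course_id=3 -> matches History
  - enrollment 7 (Jack): course_id=1 -> matches Databases
  - enrollment 8 (Julia): course_id=2 -> matches Networks
  - enrollment 9 (Frank): course_id=NULL, no match -> kept with NULL
All 9 rows appear; 2 have NULL course.

SQL:
SELECT a.student, b.title AS course
FROM enrollments a
LEFT JOIN courses b ON a.course_id = b.id

Result:
student | course   
--------+----------
Fiona   | Databases
Dave    | NULL     
Carol   | History  
Dana    | History  
Eve     | Databases
Bob     | History  
Jack    | Databases
Julia   | Networks 
Frank   | NULL     
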